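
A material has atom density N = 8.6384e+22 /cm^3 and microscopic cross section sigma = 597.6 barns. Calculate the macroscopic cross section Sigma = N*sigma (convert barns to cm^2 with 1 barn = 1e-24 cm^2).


Sigma = N * sigma_barns * 1e-24
Sigma = 8.6384e+22 * 597.6 * 1e-24
Sigma = 51.623 /cm

51.623


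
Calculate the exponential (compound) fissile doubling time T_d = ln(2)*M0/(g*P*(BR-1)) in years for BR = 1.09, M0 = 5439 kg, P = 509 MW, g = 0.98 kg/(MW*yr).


Breeding gain G = BR - 1 = 1.09 - 1 = 0.09
Fissile production rate = g * P * G = 0.98 * 509 * 0.09 = 44.8938 kg/yr
T_d = ln(2) * M0 / (g * P * G)
T_d = ln(2) * 5439 / 44.8938 = 83.977 yr

83.977


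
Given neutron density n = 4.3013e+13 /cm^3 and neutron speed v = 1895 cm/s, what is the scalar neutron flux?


phi = n * v
phi = 4.3013e+13 * 1895
phi = 8.1510e+16 /cm^2/s

8.1510e+16


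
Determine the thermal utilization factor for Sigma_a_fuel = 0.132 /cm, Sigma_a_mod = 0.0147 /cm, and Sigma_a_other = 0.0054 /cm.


f = Sigma_a_fuel / (Sigma_a_fuel + Sigma_a_mod + Sigma_a_other)
f = 0.132 / (0.132 + 0.0147 + 0.0054)
f = 0.86785

0.86785


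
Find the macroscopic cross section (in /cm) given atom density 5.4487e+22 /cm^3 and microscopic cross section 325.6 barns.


Sigma = N * sigma_barns * 1e-24
Sigma = 5.4487e+22 * 325.6 * 1e-24
Sigma = 17.741 /cm

17.741


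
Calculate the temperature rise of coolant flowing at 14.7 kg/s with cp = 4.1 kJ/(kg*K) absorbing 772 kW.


dT = Q / (m_dot * cp)
dT = 772 / (14.7 * 4.1)
dT = 12.809 C

12.809


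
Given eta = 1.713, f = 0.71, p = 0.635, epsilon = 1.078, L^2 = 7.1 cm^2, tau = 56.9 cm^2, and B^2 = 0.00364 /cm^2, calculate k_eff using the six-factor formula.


k_inf = eta*f*p*eps = 1.713*0.71*0.635*1.078 = 0.8325459
P_TNL = 1/(1 + L^2*B^2) = 1/(1 + 7.1*0.00364) = 0.9748071
P_FNL = exp(-B^2*tau) = exp(-0.00364*56.9) = 0.8129253
k_eff = k_inf * P_TNL * P_FNL = 0.8325459 * 0.9748071 * 0.8129253
k_eff = 0.65975

0.65975


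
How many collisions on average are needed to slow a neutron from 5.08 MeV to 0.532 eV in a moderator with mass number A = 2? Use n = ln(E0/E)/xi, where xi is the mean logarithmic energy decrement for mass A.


xi = 1 + (A-1)^2/(2A)*ln((A-1)/(A+1)) = 0.7253469 (for A = 2)
n = ln(E0/E) / xi
n = ln(5.08e6 / 0.532) / 0.7253469
n = ln(9.548872e+06) / 0.7253469 = 22.158

22.158


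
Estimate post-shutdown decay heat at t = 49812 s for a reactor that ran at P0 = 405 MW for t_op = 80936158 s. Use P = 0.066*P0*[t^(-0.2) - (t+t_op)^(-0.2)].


P/P0 = 0.066 * [t^(-0.2) - (t + t_op)^(-0.2)]
P/P0 = 0.066 * [49812^(-0.2) - (49812 + 80936158)^(-0.2)]
P/P0 = 0.066 * [0.1149564 - 0.02620101] = 0.005857856
P = 405 * 0.005857856 = 2.3724 MW

2.3724


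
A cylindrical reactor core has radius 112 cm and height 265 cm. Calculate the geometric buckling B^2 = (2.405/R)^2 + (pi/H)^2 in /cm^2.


B^2 = (2.405/R)^2 + (pi/H)^2
B^2 = (2.405/112)^2 + (pi/265)^2
B^2 = 6.0164e-04 /cm^2

6.0164e-04


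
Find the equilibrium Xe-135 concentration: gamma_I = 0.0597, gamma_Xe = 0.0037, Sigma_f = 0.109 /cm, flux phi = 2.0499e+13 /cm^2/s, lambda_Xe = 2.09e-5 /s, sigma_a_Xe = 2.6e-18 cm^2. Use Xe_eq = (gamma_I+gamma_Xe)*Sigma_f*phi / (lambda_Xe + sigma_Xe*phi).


Xe_eq = (gamma_I + gamma_Xe) * Sigma_f * phi / (lambda_Xe + sigma_Xe * phi)
Numerator = (0.0597 + 0.0037) * 0.109 * 2.0499e+13 = 1.416604e+11
Denominator = 2.09e-5 + 2.6e-18 * 2.0499e+13 = 7.419740e-05
Xe_eq = 1.416604e+11 / 7.419740e-05 = 1.9092e+15 /cm^3

1.9092e+15


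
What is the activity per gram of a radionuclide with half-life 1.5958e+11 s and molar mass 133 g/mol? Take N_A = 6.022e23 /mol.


lambda = ln(2) / t_half = ln(2) / 1.5958e+11 = 4.343572e-12 /s
SA = lambda * N_A / M
SA = 4.343572e-12 * 6.022e23 / 133
SA = 1.9667e+10 Bq/g

1.9667e+10


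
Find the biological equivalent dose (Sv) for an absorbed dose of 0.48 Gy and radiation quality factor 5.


H = D * Q
H = 0.48 * 5
H = 2.4000 Sv

2.4000


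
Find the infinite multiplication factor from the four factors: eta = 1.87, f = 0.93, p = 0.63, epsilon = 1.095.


k_inf = eta * f * p * epsilon
k_inf = 1.87 * 0.93 * 0.63 * 1.095
k_inf = 1.1997

1.1997


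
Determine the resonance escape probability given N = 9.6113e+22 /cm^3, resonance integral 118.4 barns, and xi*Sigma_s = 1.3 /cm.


p = exp(-N * I * 1e-24 / (xi*Sigma_s))
p = exp(-9.6113e+22 * 118.4 * 1e-24 / 1.3)
p = 1.5788e-04

1.5788e-04


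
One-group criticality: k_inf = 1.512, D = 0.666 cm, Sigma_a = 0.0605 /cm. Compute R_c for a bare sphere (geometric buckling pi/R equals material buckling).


L^2 = D / Sigma_a = 0.666 / 0.0605 = 11.00826 cm^2
B_m^2 = (k_inf - 1) / L^2 = (1.512 - 1) / 11.00826 = 0.04651053 /cm^2
For a bare sphere: B_g = pi/R, so R_c = pi / sqrt(B_m^2)
R_c = pi / sqrt(0.04651053) = 14.567 cm

14.567


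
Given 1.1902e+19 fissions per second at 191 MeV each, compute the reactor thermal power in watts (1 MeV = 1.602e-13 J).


P = fission_rate * E_MeV * 1.602e-13
P = 1.1902e+19 * 191 * 1.602e-13
P = 3.6418e+08 W

3.6418e+08


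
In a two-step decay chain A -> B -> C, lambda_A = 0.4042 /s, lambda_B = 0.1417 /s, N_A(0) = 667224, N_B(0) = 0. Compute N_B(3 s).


N_B(t) = lambda_A * N_A0 / (lambda_B - lambda_A) * [exp(-lambda_A*t) - exp(-lambda_B*t)]
exp(-0.4042*3) = 0.2974230; exp(-0.1417*3) = 0.6537044
N_B = 0.4042 * 667224 / (0.1417 - 0.4042) * (0.2974230 - 0.6537044)
N_B = 366043

366043


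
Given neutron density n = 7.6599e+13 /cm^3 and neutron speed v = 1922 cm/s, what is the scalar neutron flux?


phi = n * v
phi = 7.6599e+13 * 1922
phi = 1.4722e+17 /cm^2/s

1.4722e+17


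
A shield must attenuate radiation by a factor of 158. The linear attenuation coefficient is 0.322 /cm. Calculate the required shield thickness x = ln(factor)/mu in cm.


x = ln(factor) / mu
x = ln(158) / 0.322
x = 15.722 cm

15.722


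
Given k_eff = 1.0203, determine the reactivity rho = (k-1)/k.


rho = (k_eff - 1) / k_eff
rho = (1.0203 - 1) / 1.0203
rho = 0.019896

0.019896


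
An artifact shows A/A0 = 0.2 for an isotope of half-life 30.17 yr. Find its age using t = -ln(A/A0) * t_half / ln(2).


lambda = ln(2) / t_half = ln(2) / 30.17 = 0.02297472 /yr
t = -ln(A/A0) / lambda
t = -ln(0.2) / 0.02297472
t = 70.053 yr

70.053


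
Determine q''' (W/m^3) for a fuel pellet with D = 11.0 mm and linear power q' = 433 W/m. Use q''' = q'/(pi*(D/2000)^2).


r = D / 2 / 1000 = 11.0 / 2 / 1000 = 0.0055 m
q''' = q' / (pi * r^2)
q''' = 433 / (pi * 0.0055^2)
q''' = 4.5563e+06 W/m^3

4.5563e+06


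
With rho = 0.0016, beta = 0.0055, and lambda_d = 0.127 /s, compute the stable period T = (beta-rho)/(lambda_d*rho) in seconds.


T = (beta - rho) / (lambda_d * rho)
T = (0.0055 - 0.0016) / (0.127 * 0.0016)
T = 19.193 s

19.193


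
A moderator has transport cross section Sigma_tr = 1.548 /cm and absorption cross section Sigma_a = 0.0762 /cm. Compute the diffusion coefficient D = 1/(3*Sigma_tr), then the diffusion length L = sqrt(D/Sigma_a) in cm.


D = 1 / (3 * Sigma_tr) = 1 / (3 * 1.548) = 0.2153316 cm
L = sqrt(D / Sigma_a)
L = sqrt(0.2153316 / 0.0762)
L = 1.6810 cm

1.6810


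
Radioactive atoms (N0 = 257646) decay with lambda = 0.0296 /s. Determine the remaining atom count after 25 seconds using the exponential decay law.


N = N0 * exp(-lambda * t)
N = 257646 * exp(-0.0296 * 25)
N = 122926

122926


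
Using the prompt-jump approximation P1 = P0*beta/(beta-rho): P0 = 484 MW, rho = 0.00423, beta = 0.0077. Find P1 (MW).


P1/P0 = beta / (beta - rho)
P1/P0 = 0.0077 / (0.0077 - 0.00423) = 2.219020
P1 = 484 * 2.219020 = 1074.0 MW

1074.0


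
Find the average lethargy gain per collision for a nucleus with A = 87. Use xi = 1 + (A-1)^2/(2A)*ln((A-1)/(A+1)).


xi = 1 + (A-1)^2/(2A) * ln((A-1)/(A+1))
xi = 1 + (87-1)^2/(2*87) * ln((87-1)/(87 +1))
xi = 0.022813

0.022813


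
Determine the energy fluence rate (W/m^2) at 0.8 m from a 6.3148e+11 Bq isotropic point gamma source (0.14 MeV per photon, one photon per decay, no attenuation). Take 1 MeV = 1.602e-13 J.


psi = A * E * 1.602e-13 / (4*pi*r^2)
psi = 6.3148e+11 * 0.14 * 1.602e-13 / (4*pi*0.8^2)
psi = 0.0017610 W/m^2

0.0017610


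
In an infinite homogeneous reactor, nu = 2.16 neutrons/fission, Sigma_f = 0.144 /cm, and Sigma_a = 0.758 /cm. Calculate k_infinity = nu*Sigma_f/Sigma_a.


k_inf = nu * Sigma_f / Sigma_a
k_inf = 2.16 * 0.144 / 0.758
k_inf = 0.41034

0.41034


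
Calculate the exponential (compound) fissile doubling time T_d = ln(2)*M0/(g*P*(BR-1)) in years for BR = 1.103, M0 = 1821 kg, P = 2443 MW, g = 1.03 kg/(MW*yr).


Breeding gain G = BR - 1 = 1.103 - 1 = 0.103
Fissile production rate = g * P * G = 1.03 * 2443 * 0.103 = 259.17787 kg/yr
T_d = ln(2) * M0 / (g * P * G)
T_d = ln(2) * 1821 / 259.17787 = 4.8701 yr

4.8701


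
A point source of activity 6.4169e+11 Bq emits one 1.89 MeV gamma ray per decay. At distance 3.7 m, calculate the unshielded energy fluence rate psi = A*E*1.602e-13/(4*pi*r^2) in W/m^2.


psi = A * E * 1.602e-13 / (4*pi*r^2)
psi = 6.4169e+11 * 1.89 * 1.602e-13 / (4*pi*3.7^2)
psi = 0.0011294 W/m^2

0.0011294


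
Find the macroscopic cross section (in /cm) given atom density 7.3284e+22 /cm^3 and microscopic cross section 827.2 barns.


Sigma = N * sigma_barns * 1e-24
Sigma = 7.3284e+22 * 827.2 * 1e-24
Sigma = 60.621 /cm

60.621


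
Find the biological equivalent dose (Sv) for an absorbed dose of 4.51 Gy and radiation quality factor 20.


H = D * Q
H = 4.51 * 20
H = 90.200 Sv

90.200


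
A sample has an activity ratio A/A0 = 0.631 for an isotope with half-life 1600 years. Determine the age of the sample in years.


lambda = ln(2) / t_half = ln(2) / 1600 = 4.332170e-04 /yr
t = -ln(A/A0) / lambda
t = -ln(0.631) / 4.332170e-04
t = 1062.9 yr

1062.9


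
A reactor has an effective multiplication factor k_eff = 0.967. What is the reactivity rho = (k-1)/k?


rho = (k_eff - 1) / k_eff
rho = (0.967 - 1) / 0.967
rho = -0.034126

-0.034126


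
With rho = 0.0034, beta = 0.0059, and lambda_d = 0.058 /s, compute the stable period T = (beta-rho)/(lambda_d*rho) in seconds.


T = (beta - rho) / (lambda_d * rho)
T = (0.0059 - 0.0034) / (0.058 * 0.0034)
T = 12.677 s

12.677


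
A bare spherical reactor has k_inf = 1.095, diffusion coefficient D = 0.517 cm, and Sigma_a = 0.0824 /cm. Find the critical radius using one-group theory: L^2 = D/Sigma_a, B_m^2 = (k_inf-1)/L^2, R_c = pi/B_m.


L^2 = D / Sigma_a = 0.517 / 0.0824 = 6.274272 cm^2
B_m^2 = (k_inf - 1) / L^2 = (1.095 - 1) / 6.274272 = 0.01514120 /cm^2
For a bare sphere: B_g = pi/R, so R_c = pi / sqrt(B_m^2)
R_c = pi / sqrt(0.01514120) = 25.531 cm

25.531


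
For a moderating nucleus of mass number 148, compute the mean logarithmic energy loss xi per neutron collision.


xi = 1 + (A-1)^2/(2A) * ln((A-1)/(A+1))
xi = 1 + (148-1)^2/(2*148) * ln((148-1)/(148 +1))
xi = 0.013453

0.013453


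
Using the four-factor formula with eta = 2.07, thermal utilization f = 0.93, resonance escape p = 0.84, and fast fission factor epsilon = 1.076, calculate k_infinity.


k_inf = eta * f * p * epsilon
k_inf = 2.07 * 0.93 * 0.84 * 1.076
k_inf = 1.7400

1.7400


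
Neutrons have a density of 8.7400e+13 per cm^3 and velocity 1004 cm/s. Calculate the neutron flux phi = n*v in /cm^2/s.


phi = n * v
phi = 8.7400e+13 * 1004
phi = 8.7750e+16 /cm^2/s

8.7750e+16


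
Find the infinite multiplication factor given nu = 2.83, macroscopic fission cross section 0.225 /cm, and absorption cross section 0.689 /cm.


k_inf = nu * Sigma_f / Sigma_a
k_inf = 2.83 * 0.225 / 0.689
k_inf = 0.92417

0.92417


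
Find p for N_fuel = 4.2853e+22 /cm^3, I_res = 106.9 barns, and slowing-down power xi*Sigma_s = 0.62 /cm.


p = exp(-N * I * 1e-24 / (xi*Sigma_s))
p = exp(-4.2853e+22 * 106.9 * 1e-24 / 0.62)
p = 6.1821e-04

6.1821e-04


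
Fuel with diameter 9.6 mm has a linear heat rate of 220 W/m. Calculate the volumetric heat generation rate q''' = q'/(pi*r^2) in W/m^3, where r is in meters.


r = D / 2 / 1000 = 9.6 / 2 / 1000 = 0.0048 m
q''' = q' / (pi * r^2)
q''' = 220 / (pi * 0.0048^2)
q''' = 3.0394e+06 W/m^3

3.0394e+06


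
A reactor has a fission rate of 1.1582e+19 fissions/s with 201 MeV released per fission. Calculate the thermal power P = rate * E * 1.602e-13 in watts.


P = fission_rate * E_MeV * 1.602e-13
P = 1.1582e+19 * 201 * 1.602e-13
P = 3.7294e+08 W

3.7294e+08


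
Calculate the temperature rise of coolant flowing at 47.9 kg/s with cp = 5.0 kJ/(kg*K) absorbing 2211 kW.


dT = Q / (m_dot * cp)
dT = 2211 / (47.9 * 5.0)
dT = 9.2317 C

9.2317


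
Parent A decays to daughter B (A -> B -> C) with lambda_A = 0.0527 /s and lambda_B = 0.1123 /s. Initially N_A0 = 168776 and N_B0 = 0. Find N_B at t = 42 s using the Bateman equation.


N_B(t) = lambda_A * N_A0 / (lambda_B - lambda_A) * [exp(-lambda_A*t) - exp(-lambda_B*t)]
exp(-0.0527*42) = 0.1093283; exp(-0.1123*42) = 0.008945542
N_B = 0.0527 * 168776 / (0.1123 - 0.0527) * (0.1093283 - 0.008945542)
N_B = 14981

14981


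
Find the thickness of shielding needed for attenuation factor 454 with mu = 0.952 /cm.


x = ln(factor) / mu
x = ln(454) / 0.952
x = 6.4266 cm

6.4266


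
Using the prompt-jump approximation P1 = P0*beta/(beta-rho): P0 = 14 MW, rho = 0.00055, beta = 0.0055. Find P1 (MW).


P1/P0 = beta / (beta - rho)
P1/P0 = 0.0055 / (0.0055 - 0.00055) = 1.111111
P1 = 14 * 1.111111 = 15.556 MW

15.556


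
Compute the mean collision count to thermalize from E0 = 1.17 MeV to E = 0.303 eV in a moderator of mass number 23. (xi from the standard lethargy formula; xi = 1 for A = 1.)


xi = 1 + (A-1)^2/(2A)*ln((A-1)/(A+1)) = 0.08448899 (for A = 23)
n = ln(E0/E) / xi
n = ln(1.17e6 / 0.303) / 0.08448899
n = ln(3.861386e+06) / 0.08448899 = 179.51

179.51


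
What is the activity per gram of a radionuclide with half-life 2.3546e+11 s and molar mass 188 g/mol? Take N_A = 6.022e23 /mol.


lambda = ln(2) / t_half = ln(2) / 2.3546e+11 = 2.943800e-12 /s
SA = lambda * N_A / M
SA = 2.943800e-12 * 6.022e23 / 188
SA = 9.4296e+09 Bq/g

9.4296e+09


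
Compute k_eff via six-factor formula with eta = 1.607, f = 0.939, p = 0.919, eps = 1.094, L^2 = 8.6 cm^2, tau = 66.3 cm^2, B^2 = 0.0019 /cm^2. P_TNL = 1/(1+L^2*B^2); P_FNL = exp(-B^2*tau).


k_inf = eta*f*p*eps = 1.607*0.939*0.919*1.094 = 1.517100
P_TNL = 1/(1 + L^2*B^2) = 1/(1 + 8.6*0.0019) = 0.9839227
P_FNL = exp(-B^2*tau) = exp(-0.0019*66.3) = 0.8816413
k_eff = k_inf * P_TNL * P_FNL = 1.517100 * 0.9839227 * 0.8816413
k_eff = 1.3160

1.3160


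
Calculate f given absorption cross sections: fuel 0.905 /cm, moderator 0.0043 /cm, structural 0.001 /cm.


f = Sigma_a_fuel / (Sigma_a_fuel + Sigma_a_mod + Sigma_a_other)
f = 0.905 / (0.905 + 0.0043 + 0.001)
f = 0.99418

0.99418


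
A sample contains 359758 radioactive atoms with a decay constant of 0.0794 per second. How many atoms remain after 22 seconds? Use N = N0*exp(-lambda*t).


N = N0 * exp(-lambda * t)
N = 359758 * exp(-0.0794 * 22)
N = 62717

62717


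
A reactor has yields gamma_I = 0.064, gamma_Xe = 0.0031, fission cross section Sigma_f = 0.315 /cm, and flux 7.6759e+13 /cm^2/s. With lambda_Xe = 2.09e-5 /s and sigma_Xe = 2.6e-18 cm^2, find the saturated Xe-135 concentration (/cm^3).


Xe_eq = (gamma_I + gamma_Xe) * Sigma_f * phi / (lambda_Xe + sigma_Xe * phi)
Numerator = (0.064 + 0.0031) * 0.315 * 7.6759e+13 = 1.622417e+12
Denominator = 2.09e-5 + 2.6e-18 * 7.6759e+13 = 2.204734e-04
Xe_eq = 1.622417e+12 / 2.204734e-04 = 7.3588e+15 /cm^3

7.3588e+15


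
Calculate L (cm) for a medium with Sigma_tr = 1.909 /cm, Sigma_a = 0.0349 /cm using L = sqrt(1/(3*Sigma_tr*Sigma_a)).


D = 1 / (3 * Sigma_tr) = 1 / (3 * 1.909) = 0.1746115 cm
L = sqrt(D / Sigma_a)
L = sqrt(0.1746115 / 0.0349)
L = 2.2368 cm

2.2368


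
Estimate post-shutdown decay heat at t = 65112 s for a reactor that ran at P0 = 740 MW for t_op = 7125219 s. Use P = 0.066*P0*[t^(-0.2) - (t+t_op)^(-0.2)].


P/P0 = 0.066 * [t^(-0.2) - (t + t_op)^(-0.2)]
P/P0 = 0.066 * [65112^(-0.2) - (65112 + 7125219)^(-0.2)]
P/P0 = 0.066 * [0.1089602 - 0.04252558] = 0.004384685
P = 740 * 0.004384685 = 3.2447 MW

3.2447


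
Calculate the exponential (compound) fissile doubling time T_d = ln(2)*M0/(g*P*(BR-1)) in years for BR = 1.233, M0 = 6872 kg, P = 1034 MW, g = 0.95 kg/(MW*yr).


Breeding gain G = BR - 1 = 1.233 - 1 = 0.233
Fissile production rate = g * P * G = 0.95 * 1034 * 0.233 = 228.8759 kg/yr
T_d = ln(2) * M0 / (g * P * G)
T_d = ln(2) * 6872 / 228.8759 = 20.812 yr

20.812


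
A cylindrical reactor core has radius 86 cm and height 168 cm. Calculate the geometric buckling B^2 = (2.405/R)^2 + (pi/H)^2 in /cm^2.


B^2 = (2.405/R)^2 + (pi/H)^2
B^2 = (2.405/86)^2 + (pi/168)^2
B^2 = 0.0011317 /cm^2

0.0011317


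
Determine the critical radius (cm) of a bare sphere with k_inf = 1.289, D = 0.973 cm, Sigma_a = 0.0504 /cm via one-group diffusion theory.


L^2 = D / Sigma_a = 0.973 / 0.0504 = 19.30556 cm^2
B_m^2 = (k_inf - 1) / L^2 = (1.289 - 1) / 19.30556 = 0.01496978 /cm^2
For a bare sphere: B_g = pi/R, so R_c = pi / sqrt(B_m^2)
R_c = pi / sqrt(0.01496978) = 25.677 cm

25.677


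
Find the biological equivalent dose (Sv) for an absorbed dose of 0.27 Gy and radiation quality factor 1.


H = D * Q
H = 0.27 * 1
H = 0.27000 Sv

0.27000


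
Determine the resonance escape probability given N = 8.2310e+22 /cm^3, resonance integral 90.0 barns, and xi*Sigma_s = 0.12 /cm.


p = exp(-N * I * 1e-24 / (xi*Sigma_s))
p = exp(-8.2310e+22 * 90.0 * 1e-24 / 0.12)
p = 1.5485e-27

1.5485e-27


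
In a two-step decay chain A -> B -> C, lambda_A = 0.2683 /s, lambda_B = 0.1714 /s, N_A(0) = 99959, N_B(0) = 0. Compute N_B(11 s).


N_B(t) = lambda_A * N_A0 / (lambda_B - lambda_A) * [exp(-lambda_A*t) - exp(-lambda_B*t)]
exp(-0.2683*11) = 0.05227171; exp(-0.1714*11) = 0.1517683
N_B = 0.2683 * 99959 / (0.1714 - 0.2683) * (0.05227171 - 0.1517683)
N_B = 27538

27538


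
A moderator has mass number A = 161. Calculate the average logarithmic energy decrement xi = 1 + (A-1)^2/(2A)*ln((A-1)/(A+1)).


xi = 1 + (A-1)^2/(2A) * ln((A-1)/(A+1))
xi = 1 + (161-1)^2/(2*161) * ln((161-1)/(161 +1))
xi = 0.012371

0.012371


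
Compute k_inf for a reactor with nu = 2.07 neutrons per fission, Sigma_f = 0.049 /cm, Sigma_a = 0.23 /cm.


k_inf = nu * Sigma_f / Sigma_a
k_inf = 2.07 * 0.049 / 0.23
k_inf = 0.44100

0.44100


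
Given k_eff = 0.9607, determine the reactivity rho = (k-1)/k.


rho = (k_eff - 1) / k_eff
rho = (0.9607 - 1) / 0.9607
rho = -0.040908

-0.040908


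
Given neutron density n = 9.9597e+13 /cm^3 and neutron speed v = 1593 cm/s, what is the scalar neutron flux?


phi = n * v
phi = 9.9597e+13 * 1593
phi = 1.5866e+17 /cm^2/s

1.5866e+17


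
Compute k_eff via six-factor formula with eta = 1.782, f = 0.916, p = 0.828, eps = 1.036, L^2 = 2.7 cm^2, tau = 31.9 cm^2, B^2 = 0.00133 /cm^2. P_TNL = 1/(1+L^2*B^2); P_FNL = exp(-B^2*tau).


k_inf = eta*f*p*eps = 1.782*0.916*0.828*1.036 = 1.400210
P_TNL = 1/(1 + L^2*B^2) = 1/(1 + 2.7*0.00133) = 0.9964218
P_FNL = exp(-B^2*tau) = exp(-0.00133*31.9) = 0.9584604
k_eff = k_inf * P_TNL * P_FNL = 1.400210 * 0.9964218 * 0.9584604
k_eff = 1.3372

1.3372


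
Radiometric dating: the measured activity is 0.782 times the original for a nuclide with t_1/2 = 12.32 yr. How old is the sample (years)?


lambda = ln(2) / t_half = ln(2) / 12.32 = 0.05626195 /yr
t = -ln(A/A0) / lambda
t = -ln(0.782) / 0.05626195
t = 4.3706 yr

4.3706


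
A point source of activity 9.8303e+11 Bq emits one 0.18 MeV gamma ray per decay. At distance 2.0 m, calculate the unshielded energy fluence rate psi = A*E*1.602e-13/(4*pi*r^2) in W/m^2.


psi = A * E * 1.602e-13 / (4*pi*r^2)
psi = 9.8303e+11 * 0.18 * 1.602e-13 / (4*pi*2.0^2)
psi = 5.6394e-04 W/m^2

5.6394e-04


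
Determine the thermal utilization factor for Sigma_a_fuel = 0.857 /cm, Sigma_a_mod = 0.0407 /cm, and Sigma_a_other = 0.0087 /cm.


f = Sigma_a_fuel / (Sigma_a_fuel + Sigma_a_mod + Sigma_a_other)
f = 0.857 / (0.857 + 0.0407 + 0.0087)
f = 0.94550

0.94550


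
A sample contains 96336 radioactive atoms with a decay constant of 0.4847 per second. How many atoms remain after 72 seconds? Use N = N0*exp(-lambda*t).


N = N0 * exp(-lambda * t)
N = 96336 * exp(-0.4847 * 72)
N = 6.7237e-11

6.7237e-11


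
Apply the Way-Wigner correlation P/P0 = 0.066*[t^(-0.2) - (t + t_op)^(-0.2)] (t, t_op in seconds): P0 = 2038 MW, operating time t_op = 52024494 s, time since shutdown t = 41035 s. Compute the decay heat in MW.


P/P0 = 0.066 * [t^(-0.2) - (t + t_op)^(-0.2)]
P/P0 = 0.066 * [41035^(-0.2) - (41035 + 52024494)^(-0.2)]
P/P0 = 0.066 * [0.1195003 - 0.02862134] = 0.005998011
P = 2038 * 0.005998011 = 12.224 MW

12.224


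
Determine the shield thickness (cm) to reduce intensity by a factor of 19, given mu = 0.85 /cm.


x = ln(factor) / mu
x = ln(19) / 0.85
x = 3.4640 cm

3.4640


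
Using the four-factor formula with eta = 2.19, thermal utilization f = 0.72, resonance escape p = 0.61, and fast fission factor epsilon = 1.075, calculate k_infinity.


k_inf = eta * f * p * epsilon
k_inf = 2.19 * 0.72 * 0.61 * 1.075
k_inf = 1.0340

1.0340


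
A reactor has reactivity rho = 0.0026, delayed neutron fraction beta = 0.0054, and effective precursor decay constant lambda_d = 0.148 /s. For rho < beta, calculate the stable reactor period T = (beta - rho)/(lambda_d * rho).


T = (beta - rho) / (lambda_d * rho)
T = (0.0054 - 0.0026) / (0.148 * 0.0026)
T = 7.2765 s

7.2765


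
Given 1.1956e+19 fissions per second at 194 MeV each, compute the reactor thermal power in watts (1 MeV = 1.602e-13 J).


P = fission_rate * E_MeV * 1.602e-13
P = 1.1956e+19 * 194 * 1.602e-13
P = 3.7158e+08 W

3.7158e+08


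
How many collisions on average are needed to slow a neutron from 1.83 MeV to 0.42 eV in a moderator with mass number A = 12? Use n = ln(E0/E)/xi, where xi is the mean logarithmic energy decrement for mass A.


xi = 1 + (A-1)^2/(2A)*ln((A-1)/(A+1)) = 0.1577690 (for A = 12)
n = ln(E0/E) / xi
n = ln(1.83e6 / 0.42) / 0.1577690
n = ln(4.357143e+06) / 0.1577690 = 96.897

96.897


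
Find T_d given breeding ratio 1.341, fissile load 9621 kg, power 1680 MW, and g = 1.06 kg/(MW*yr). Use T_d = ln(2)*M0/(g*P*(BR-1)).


Breeding gain G = BR - 1 = 1.341 - 1 = 0.341
Fissile production rate = g * P * G = 1.06 * 1680 * 0.341 = 607.2528 kg/yr
T_d = ln(2) * M0 / (g * P * G)
T_d = ln(2) * 9621 / 607.2528 = 10.982 yr

10.982


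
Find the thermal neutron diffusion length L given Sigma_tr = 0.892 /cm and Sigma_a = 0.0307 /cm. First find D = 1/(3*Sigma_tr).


D = 1 / (3 * Sigma_tr) = 1 / (3 * 0.892) = 0.3736921 cm
L = sqrt(D / Sigma_a)
L = sqrt(0.3736921 / 0.0307)
L = 3.4889 cm

3.4889


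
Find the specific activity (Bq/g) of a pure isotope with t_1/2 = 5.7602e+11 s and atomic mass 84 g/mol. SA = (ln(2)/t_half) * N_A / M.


lambda = ln(2) / t_half = ln(2) / 5.7602e+11 = 1.203339e-12 /s
SA = lambda * N_A / M
SA = 1.203339e-12 * 6.022e23 / 84
SA = 8.6268e+09 Bq/g

8.6268e+09


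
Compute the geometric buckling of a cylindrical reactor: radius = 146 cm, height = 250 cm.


B^2 = (2.405/R)^2 + (pi/H)^2
B^2 = (2.405/146)^2 + (pi/250)^2
B^2 = 4.2926e-04 /cm^2

4.2926e-04


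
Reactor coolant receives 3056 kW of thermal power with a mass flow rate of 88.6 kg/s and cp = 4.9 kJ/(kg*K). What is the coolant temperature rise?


dT = Q / (m_dot * cp)
dT = 3056 / (88.6 * 4.9)
dT = 7.0392 C

7.0392


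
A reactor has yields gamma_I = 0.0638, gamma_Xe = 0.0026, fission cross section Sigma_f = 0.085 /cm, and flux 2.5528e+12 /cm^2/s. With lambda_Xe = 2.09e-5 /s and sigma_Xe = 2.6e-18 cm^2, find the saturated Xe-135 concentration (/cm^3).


Xe_eq = (gamma_I + gamma_Xe) * Sigma_f * phi / (lambda_Xe + sigma_Xe * phi)
Numerator = (0.0638 + 0.0026) * 0.085 * 2.5528e+12 = 1.440800e+10
Denominator = 2.09e-5 + 2.6e-18 * 2.5528e+12 = 2.753728e-05
Xe_eq = 1.440800e+10 / 2.753728e-05 = 5.2322e+14 /cm^3

5.2322e+14


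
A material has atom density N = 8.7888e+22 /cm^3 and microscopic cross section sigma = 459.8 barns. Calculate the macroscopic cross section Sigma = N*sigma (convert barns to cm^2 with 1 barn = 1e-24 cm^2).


Sigma = N * sigma_barns * 1e-24
Sigma = 8.7888e+22 * 459.8 * 1e-24
Sigma = 40.411 /cm

40.411


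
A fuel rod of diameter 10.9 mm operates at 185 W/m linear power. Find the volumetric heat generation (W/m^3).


r = D / 2 / 1000 = 10.9 / 2 / 1000 = 0.00545 m
q''' = q' / (pi * r^2)
q''' = 185 / (pi * 0.00545^2)
q''' = 1.9826e+06 W/m^3

1.9826e+06


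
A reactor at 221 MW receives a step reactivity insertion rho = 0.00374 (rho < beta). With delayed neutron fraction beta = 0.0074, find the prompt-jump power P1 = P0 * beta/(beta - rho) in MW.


P1/P0 = beta / (beta - rho)
P1/P0 = 0.0074 / (0.0074 - 0.00374) = 2.021858
P1 = 221 * 2.021858 = 446.83 MW

446.83


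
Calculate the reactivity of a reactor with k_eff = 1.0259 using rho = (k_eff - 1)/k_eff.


rho = (k_eff - 1) / k_eff
rho = (1.0259 - 1) / 1.0259
rho = 0.025246

0.025246


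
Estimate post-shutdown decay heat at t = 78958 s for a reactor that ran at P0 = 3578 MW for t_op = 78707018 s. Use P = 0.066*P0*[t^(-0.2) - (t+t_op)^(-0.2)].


P/P0 = 0.066 * [t^(-0.2) - (t + t_op)^(-0.2)]
P/P0 = 0.066 * [78958^(-0.2) - (78958 + 78707018)^(-0.2)]
P/P0 = 0.066 * [0.1048385 - 0.02634573] = 0.005180523
P = 3578 * 0.005180523 = 18.536 MW

18.536


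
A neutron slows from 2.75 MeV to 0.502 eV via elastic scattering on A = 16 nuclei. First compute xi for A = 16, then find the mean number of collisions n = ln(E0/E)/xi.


xi = 1 + (A-1)^2/(2A)*ln((A-1)/(A+1)) = 0.1199467 (for A = 16)
n = ln(E0/E) / xi
n = ln(2.75e6 / 0.502) / 0.1199467
n = ln(5.478088e+06) / 0.1199467 = 129.36

129.36


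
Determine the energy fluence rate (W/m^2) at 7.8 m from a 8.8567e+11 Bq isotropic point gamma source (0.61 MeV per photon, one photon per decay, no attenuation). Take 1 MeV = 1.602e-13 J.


psi = A * E * 1.602e-13 / (4*pi*r^2)
psi = 8.8567e+11 * 0.61 * 1.602e-13 / (4*pi*7.8^2)
psi = 1.1320e-04 W/m^2

1.1320e-04


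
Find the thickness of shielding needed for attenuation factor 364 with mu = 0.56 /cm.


x = ln(factor) / mu
x = ln(364) / 0.56
x = 10.531 cm

10.531


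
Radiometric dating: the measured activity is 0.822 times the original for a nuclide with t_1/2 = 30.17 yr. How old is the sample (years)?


lambda = ln(2) / t_half = ln(2) / 30.17 = 0.02297472 /yr
t = -ln(A/A0) / lambda
t = -ln(0.822) / 0.02297472
t = 8.5318 yr

8.5318


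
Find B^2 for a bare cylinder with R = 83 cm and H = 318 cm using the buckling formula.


B^2 = (2.405/R)^2 + (pi/H)^2
B^2 = (2.405/83)^2 + (pi/318)^2
B^2 = 9.3720e-04 /cm^2

9.3720e-04


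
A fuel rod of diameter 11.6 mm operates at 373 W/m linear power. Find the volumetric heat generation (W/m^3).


r = D / 2 / 1000 = 11.6 / 2 / 1000 = 0.0058 m
q''' = q' / (pi * r^2)
q''' = 373 / (pi * 0.0058^2)
q''' = 3.5294e+06 W/m^3

3.5294e+06


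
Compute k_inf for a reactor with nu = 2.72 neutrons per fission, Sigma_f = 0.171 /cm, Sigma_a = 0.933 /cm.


k_inf = nu * Sigma_f / Sigma_a
k_inf = 2.72 * 0.171 / 0.933
k_inf = 0.49852

0.49852


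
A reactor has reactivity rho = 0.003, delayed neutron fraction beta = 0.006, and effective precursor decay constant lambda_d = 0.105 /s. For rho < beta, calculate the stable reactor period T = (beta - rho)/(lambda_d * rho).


T = (beta - rho) / (lambda_d * rho)
T = (0.006 - 0.003) / (0.105 * 0.003)
T = 9.5238 s

9.5238


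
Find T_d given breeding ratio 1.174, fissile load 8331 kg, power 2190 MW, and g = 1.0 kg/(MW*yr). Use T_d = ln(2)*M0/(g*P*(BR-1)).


Breeding gain G = BR - 1 = 1.174 - 1 = 0.174
Fissile production rate = g * P * G = 1.0 * 2190 * 0.174 = 381.06 kg/yr
T_d = ln(2) * M0 / (g * P * G)
T_d = ln(2) * 8331 / 381.06 = 15.154 yr

15.154


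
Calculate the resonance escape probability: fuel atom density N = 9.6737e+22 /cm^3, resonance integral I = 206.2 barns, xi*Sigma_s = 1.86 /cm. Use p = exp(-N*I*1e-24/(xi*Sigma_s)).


p = exp(-N * I * 1e-24 / (xi*Sigma_s))
p = exp(-9.6737e+22 * 206.2 * 1e-24 / 1.86)
p = 2.2004e-05

2.2004e-05


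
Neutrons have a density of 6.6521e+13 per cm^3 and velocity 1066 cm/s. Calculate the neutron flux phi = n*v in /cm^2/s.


phi = n * v
phi = 6.6521e+13 * 1066
phi = 7.0911e+16 /cm^2/s

7.0911e+16


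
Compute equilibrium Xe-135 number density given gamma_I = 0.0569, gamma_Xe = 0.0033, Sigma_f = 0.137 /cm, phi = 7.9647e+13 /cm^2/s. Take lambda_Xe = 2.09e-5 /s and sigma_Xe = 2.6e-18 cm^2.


Xe_eq = (gamma_I + gamma_Xe) * Sigma_f * phi / (lambda_Xe + sigma_Xe * phi)
Numerator = (0.0569 + 0.0033) * 0.137 * 7.9647e+13 = 6.568807e+11
Denominator = 2.09e-5 + 2.6e-18 * 7.9647e+13 = 2.279822e-04
Xe_eq = 6.568807e+11 / 2.279822e-04 = 2.8813e+15 /cm^3

2.8813e+15


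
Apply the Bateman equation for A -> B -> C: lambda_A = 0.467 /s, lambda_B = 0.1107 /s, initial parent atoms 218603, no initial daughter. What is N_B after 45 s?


N_B(t) = lambda_A * N_A0 / (lambda_B - lambda_A) * [exp(-lambda_A*t) - exp(-lambda_B*t)]
exp(-0.467*45) = 7.469671e-10; exp(-0.1107*45) = 0.006863759
N_B = 0.467 * 218603 / (0.1107 - 0.467) * (7.469671e-10 - 0.006863759)
N_B = 1966.6

1966.6


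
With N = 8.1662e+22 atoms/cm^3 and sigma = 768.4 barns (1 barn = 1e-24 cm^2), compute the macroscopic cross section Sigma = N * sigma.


Sigma = N * sigma_barns * 1e-24
Sigma = 8.1662e+22 * 768.4 * 1e-24
Sigma = 62.749 /cm

62.749


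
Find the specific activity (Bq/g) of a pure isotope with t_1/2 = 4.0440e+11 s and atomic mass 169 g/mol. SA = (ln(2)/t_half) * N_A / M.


lambda = ln(2) / t_half = ln(2) / 4.0440e+11 = 1.714014e-12 /s
SA = lambda * N_A / M
SA = 1.714014e-12 * 6.022e23 / 169
SA = 6.1076e+09 Bq/g

6.1076e+09


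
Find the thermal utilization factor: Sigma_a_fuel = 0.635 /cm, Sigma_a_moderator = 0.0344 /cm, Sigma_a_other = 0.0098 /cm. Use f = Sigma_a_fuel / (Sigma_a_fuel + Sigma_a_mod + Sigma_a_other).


f = Sigma_a_fuel / (Sigma_a_fuel + Sigma_a_mod + Sigma_a_other)
f = 0.635 / (0.635 + 0.0344 + 0.0098)
f = 0.93492

0.93492


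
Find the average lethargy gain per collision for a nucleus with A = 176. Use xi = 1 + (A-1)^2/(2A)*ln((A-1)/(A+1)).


xi = 1 + (A-1)^2/(2A) * ln((A-1)/(A+1))
xi = 1 + (176-1)^2/(2*176) * ln((176-1)/(176 +1))
xi = 0.011321

0.011321


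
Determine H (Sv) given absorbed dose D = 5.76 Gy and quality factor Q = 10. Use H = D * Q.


H = D * Q
H = 5.76 * 10
H = 57.600 Sv

57.600


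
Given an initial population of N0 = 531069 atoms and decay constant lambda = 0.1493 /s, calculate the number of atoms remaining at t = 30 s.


N = N0 * exp(-lambda * t)
N = 531069 * exp(-0.1493 * 30)
N = 6024.8

6024.8


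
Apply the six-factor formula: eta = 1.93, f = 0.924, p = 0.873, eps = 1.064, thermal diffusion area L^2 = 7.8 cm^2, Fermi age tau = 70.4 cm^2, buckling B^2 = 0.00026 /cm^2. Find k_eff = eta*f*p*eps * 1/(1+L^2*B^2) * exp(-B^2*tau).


k_inf = eta*f*p*eps = 1.93*0.924*0.873*1.064 = 1.656476
P_TNL = 1/(1 + L^2*B^2) = 1/(1 + 7.8*0.00026) = 0.9979761
P_FNL = exp(-B^2*tau) = exp(-0.00026*70.4) = 0.9818625
k_eff = k_inf * P_TNL * P_FNL = 1.656476 * 0.9979761 * 0.9818625
k_eff = 1.6231

1.6231


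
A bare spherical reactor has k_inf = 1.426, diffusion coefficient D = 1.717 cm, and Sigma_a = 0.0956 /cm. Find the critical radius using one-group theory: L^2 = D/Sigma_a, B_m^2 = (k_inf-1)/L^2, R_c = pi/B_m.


L^2 = D / Sigma_a = 1.717 / 0.0956 = 17.96025 cm^2
B_m^2 = (k_inf - 1) / L^2 = (1.426 - 1) / 17.96025 = 0.02371905 /cm^2
For a bare sphere: B_g = pi/R, so R_c = pi / sqrt(B_m^2)
R_c = pi / sqrt(0.02371905) = 20.399 cm

20.399


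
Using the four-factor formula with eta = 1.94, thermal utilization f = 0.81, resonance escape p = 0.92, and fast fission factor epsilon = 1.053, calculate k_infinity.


k_inf = eta * f * p * epsilon
k_inf = 1.94 * 0.81 * 0.92 * 1.053
k_inf = 1.5223

1.5223


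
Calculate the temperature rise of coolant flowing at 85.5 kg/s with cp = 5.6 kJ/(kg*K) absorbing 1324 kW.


dT = Q / (m_dot * cp)
dT = 1324 / (85.5 * 5.6)
dT = 2.7652 C

2.7652


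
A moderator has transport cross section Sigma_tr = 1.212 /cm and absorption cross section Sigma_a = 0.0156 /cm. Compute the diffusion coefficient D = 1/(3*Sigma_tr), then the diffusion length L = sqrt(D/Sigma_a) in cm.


D = 1 / (3 * Sigma_tr) = 1 / (3 * 1.212) = 0.2750275 cm
L = sqrt(D / Sigma_a)
L = sqrt(0.2750275 / 0.0156)
L = 4.1988 cm

4.1988


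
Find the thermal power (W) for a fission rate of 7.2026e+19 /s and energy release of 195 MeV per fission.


P = fission_rate * E_MeV * 1.602e-13
P = 7.2026e+19 * 195 * 1.602e-13
P = 2.2500e+09 W

2.2500e+09


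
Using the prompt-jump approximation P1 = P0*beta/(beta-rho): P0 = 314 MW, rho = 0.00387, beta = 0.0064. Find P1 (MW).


P1/P0 = beta / (beta - rho)
P1/P0 = 0.0064 / (0.0064 - 0.00387) = 2.529644
P1 = 314 * 2.529644 = 794.31 MW

794.31


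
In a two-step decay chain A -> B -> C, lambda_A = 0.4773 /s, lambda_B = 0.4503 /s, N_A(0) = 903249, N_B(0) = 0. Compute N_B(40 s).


N_B(t) = lambda_A * N_A0 / (lambda_B - lambda_A) * [exp(-lambda_A*t) - exp(-lambda_B*t)]
exp(-0.4773*40) = 5.110339e-09; exp(-0.4503*40) = 1.504831e-08
N_B = 0.4773 * 903249 / (0.4503 - 0.4773) * (5.110339e-09 - 1.504831e-08)
N_B = 0.15868

0.15868


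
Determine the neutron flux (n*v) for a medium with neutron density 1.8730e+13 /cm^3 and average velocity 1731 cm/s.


phi = n * v
phi = 1.8730e+13 * 1731
phi = 3.2422e+16 /cm^2/s

3.2422e+16


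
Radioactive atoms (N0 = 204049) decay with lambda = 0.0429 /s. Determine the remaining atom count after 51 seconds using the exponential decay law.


N = N0 * exp(-lambda * t)
N = 204049 * exp(-0.0429 * 51)
N = 22885

22885


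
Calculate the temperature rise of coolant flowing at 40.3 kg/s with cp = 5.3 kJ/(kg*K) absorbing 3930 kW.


dT = Q / (m_dot * cp)
dT = 3930 / (40.3 * 5.3)
dT = 18.400 C

18.400


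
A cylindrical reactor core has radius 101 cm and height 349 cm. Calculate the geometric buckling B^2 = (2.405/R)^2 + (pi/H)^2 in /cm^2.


B^2 = (2.405/R)^2 + (pi/H)^2
B^2 = (2.405/101)^2 + (pi/349)^2
B^2 = 6.4804e-04 /cm^2

6.4804e-04


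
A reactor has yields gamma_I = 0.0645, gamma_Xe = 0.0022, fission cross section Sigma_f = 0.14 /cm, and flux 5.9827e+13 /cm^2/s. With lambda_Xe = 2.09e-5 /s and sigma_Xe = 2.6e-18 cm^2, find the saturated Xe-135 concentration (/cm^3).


Xe_eq = (gamma_I + gamma_Xe) * Sigma_f * phi / (lambda_Xe + sigma_Xe * phi)
Numerator = (0.0645 + 0.0022) * 0.14 * 5.9827e+13 = 5.586645e+11
Denominator = 2.09e-5 + 2.6e-18 * 5.9827e+13 = 1.764502e-04
Xe_eq = 5.586645e+11 / 1.764502e-04 = 3.1661e+15 /cm^3

3.1661e+15


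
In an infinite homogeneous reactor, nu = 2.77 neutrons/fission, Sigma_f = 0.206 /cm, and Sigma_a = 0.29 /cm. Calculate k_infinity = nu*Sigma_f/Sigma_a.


k_inf = nu * Sigma_f / Sigma_a
k_inf = 2.77 * 0.206 / 0.29
k_inf = 1.9677

1.9677


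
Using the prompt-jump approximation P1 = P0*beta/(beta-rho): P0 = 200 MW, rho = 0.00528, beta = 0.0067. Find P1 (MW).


P1/P0 = beta / (beta - rho)
P1/P0 = 0.0067 / (0.0067 - 0.00528) = 4.718310
P1 = 200 * 4.718310 = 943.66 MW

943.66


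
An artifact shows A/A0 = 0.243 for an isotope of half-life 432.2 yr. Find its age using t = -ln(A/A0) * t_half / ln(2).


lambda = ln(2) / t_half = ln(2) / 432.2 = 0.001603765 /yr
t = -ln(A/A0) / lambda
t = -ln(0.243) / 0.001603765
t = 882.11 yr

882.11


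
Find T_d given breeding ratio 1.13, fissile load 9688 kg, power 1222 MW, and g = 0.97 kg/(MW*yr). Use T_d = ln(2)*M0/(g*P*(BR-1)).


Breeding gain G = BR - 1 = 1.13 - 1 = 0.13
Fissile production rate = g * P * G = 0.97 * 1222 * 0.13 = 154.0942 kg/yr
T_d = ln(2) * M0 / (g * P * G)
T_d = ln(2) * 9688 / 154.0942 = 43.579 yr

43.579


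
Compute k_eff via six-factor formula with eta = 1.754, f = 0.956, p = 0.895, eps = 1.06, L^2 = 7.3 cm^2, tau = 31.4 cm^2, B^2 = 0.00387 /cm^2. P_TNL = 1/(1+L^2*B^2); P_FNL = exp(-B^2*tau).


k_inf = eta*f*p*eps = 1.754*0.956*0.895*1.06 = 1.590803
P_TNL = 1/(1 + L^2*B^2) = 1/(1 + 7.3*0.00387) = 0.9725252
P_FNL = exp(-B^2*tau) = exp(-0.00387*31.4) = 0.8855751
k_eff = k_inf * P_TNL * P_FNL = 1.590803 * 0.9725252 * 0.8855751
k_eff = 1.3701

1.3701


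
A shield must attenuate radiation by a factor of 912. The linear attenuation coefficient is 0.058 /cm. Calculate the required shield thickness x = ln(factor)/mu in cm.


x = ln(factor) / mu
x = ln(912) / 0.058
x = 117.51 cm

117.51


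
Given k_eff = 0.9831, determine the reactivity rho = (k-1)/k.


rho = (k_eff - 1) / k_eff
rho = (0.9831 - 1) / 0.9831
rho = -0.017191

-0.017191


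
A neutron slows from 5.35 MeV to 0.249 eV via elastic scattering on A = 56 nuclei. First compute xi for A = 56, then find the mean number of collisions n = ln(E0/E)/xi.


xi = 1 + (A-1)^2/(2A)*ln((A-1)/(A+1)) = 0.03529286 (for A = 56)
n = ln(E0/E) / xi
n = ln(5.35e6 / 0.249) / 0.03529286
n = ln(2.148594e+07) / 0.03529286 = 478.37

478.37


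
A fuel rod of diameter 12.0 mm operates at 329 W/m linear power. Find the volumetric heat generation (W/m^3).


r = D / 2 / 1000 = 12.0 / 2 / 1000 = 0.006 m
q''' = q' / (pi * r^2)
q''' = 329 / (pi * 0.006^2)
q''' = 2.9090e+06 W/m^3

2.9090e+06


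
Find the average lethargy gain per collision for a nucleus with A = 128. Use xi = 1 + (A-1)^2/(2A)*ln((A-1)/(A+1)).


xi = 1 + (A-1)^2/(2A) * ln((A-1)/(A+1))
xi = 1 + (128-1)^2/(2*128) * ln((128-1)/(128 +1))
xi = 0.015544

0.015544


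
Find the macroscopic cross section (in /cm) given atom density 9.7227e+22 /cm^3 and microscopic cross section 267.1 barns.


Sigma = N * sigma_barns * 1e-24
Sigma = 9.7227e+22 * 267.1 * 1e-24
Sigma = 25.969 /cm

25.969


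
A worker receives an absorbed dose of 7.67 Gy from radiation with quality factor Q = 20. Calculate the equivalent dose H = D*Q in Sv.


H = D * Q
H = 7.67 * 20
H = 153.40 Sv

153.40


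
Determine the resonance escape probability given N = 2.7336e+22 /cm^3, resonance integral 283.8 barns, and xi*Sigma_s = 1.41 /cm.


p = exp(-N * I * 1e-24 / (xi*Sigma_s))
p = exp(-2.7336e+22 * 283.8 * 1e-24 / 1.41)
p = 0.0040782

0.0040782


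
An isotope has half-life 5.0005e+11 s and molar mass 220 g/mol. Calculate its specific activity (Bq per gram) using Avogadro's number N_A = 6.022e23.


lambda = ln(2) / t_half = ln(2) / 5.0005e+11 = 1.386156e-12 /s
SA = lambda * N_A / M
SA = 1.386156e-12 * 6.022e23 / 220
SA = 3.7943e+09 Bq/g

3.7943e+09


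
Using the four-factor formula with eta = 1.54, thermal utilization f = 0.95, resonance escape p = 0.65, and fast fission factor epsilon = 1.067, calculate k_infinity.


k_inf = eta * f * p * epsilon
k_inf = 1.54 * 0.95 * 0.65 * 1.067
k_inf = 1.0147

1.0147


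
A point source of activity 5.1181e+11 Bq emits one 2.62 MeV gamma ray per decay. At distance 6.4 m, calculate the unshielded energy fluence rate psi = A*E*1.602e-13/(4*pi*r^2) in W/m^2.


psi = A * E * 1.602e-13 / (4*pi*r^2)
psi = 5.1181e+11 * 2.62 * 1.602e-13 / (4*pi*6.4^2)
psi = 4.1735e-04 W/m^2

4.1735e-04


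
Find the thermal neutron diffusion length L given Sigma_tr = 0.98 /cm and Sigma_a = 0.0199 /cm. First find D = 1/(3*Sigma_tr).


D = 1 / (3 * Sigma_tr) = 1 / (3 * 0.98) = 0.3401361 cm
L = sqrt(D / Sigma_a)
L = sqrt(0.3401361 / 0.0199)
L = 4.1343 cm

4.1343


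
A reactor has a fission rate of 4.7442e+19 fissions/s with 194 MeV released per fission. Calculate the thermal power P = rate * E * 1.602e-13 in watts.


P = fission_rate * E_MeV * 1.602e-13
P = 4.7442e+19 * 194 * 1.602e-13
P = 1.4744e+09 W

1.4744e+09


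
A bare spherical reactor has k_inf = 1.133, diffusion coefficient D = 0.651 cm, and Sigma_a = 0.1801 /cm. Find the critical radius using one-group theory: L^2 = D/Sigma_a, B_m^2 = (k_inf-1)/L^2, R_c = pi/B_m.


L^2 = D / Sigma_a = 0.651 / 0.1801 = 3.614659 cm^2
B_m^2 = (k_inf - 1) / L^2 = (1.133 - 1) / 3.614659 = 0.03679462 /cm^2
For a bare sphere: B_g = pi/R, so R_c = pi / sqrt(B_m^2)
R_c = pi / sqrt(0.03679462) = 16.378 cm

16.378
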